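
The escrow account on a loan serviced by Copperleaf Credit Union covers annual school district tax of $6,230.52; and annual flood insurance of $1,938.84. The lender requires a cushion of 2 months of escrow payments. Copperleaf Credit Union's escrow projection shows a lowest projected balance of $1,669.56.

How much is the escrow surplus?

$308.00

School district tax = $6,230.52 annually
Flood insurance = $1,938.84 annually
Annual escrow total = $8,169.36
Monthly escrow = $8,169.36 ÷ 12 = $680.78
Cushion = 2 × $680.78 = $1,361.56
Surplus = $1,669.56 − $1,361.56 = $308.00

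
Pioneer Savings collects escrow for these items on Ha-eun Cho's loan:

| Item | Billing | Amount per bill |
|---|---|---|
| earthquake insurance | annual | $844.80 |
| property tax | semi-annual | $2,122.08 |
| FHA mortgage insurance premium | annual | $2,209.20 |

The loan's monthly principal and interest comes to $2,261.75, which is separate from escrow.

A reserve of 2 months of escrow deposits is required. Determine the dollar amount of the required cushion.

Earthquake insurance: $844.80 annually
Property tax: $2,122.08 × 2 = $4,244.16 annually
FHA mortgage insurance premium: $2,209.20 annually
Total annual escrow = $844.80 + $4,244.16 + $2,209.20 = $7,298.16
Base monthly escrow = $7,298.16 ÷ 12 = $608.18
Cushion = 2 × $608.18 = $1,216.36

$1,216.36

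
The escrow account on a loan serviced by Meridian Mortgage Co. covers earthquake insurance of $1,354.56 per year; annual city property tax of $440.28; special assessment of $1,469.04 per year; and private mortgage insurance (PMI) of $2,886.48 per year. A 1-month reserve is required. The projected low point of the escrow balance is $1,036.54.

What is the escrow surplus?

Earthquake insurance: $1,354.56 per year
City property tax: $440.28 per year
Special assessment: $1,469.04 per year
Private mortgage insurance (PMI): $2,886.48 per year
Total annual escrow = $1,354.56 + $440.28 + $1,469.04 + $2,886.48 = $6,150.36
Per month = $6,150.36 / 12 = $512.53
Required cushion = 1 × $512.53 = $512.53
Surplus = $1,036.54 − $512.53 = $524.01

$524.01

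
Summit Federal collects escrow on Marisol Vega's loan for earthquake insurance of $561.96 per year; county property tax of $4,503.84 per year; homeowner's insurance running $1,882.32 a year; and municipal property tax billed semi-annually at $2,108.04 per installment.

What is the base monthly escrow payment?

$930.35

Earthquake insurance — $561.96 per year
County property tax — $4,503.84 per year
Homeowner's insurance — $1,882.32 per year
Municipal property tax — $2,108.04 × 2 = $4,216.08 per year
Total per year = $11,164.20
Monthly = $11,164.20 ÷ 12 = $930.35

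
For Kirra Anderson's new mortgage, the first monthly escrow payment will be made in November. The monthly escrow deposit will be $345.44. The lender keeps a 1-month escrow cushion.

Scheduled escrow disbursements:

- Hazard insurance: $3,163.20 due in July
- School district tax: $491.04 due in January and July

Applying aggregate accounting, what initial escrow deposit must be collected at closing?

Cushion = 1 × $345.44 = $345.44
Trial balance (start $0, +$345.44 each month, − disbursements):
  Nov: +$345.44 → $345.44
  Dec: +$345.44 → $690.88
  Jan: +$345.44 − $491.04 → $545.28
  Feb: +$345.44 → $890.72
  Mar: +$345.44 → $1,236.16
  Apr: +$345.44 → $1,581.60
  May: +$345.44 → $1,927.04
  Jun: +$345.44 → $2,272.48
  Jul: +$345.44 − $3,654.24 → -$1,036.32
  Aug: +$345.44 → -$690.88
  Sep: +$345.44 → -$345.44
  Oct: +$345.44 → $0.00
Lowest trial balance = -$1,036.32 (Jul)
Initial deposit = cushion − low point = $345.44 − (-$1,036.32) = $1,381.76

$1,381.76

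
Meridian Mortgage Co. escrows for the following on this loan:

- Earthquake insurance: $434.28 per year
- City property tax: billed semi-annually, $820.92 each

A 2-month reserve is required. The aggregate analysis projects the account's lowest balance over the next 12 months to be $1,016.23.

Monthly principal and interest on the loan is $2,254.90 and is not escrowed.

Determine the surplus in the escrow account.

$670.21

Earthquake insurance: $434.28 annually
City property tax: $820.92 × 2 = $1,641.84 annually
Annual escrow total = $434.28 + $1,641.84 = $2,076.12
Monthly = $2,076.12 / 12 = $173.01
Required reserve = 2 × $173.01 = $346.02
Surplus = $1,016.23 − $346.02 = $670.21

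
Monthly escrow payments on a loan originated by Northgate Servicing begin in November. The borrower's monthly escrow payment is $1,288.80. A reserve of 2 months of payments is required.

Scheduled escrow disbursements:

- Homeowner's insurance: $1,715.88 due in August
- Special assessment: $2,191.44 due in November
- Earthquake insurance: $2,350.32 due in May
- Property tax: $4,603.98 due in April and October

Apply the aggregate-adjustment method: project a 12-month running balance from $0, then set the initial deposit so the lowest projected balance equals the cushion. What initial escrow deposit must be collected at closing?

$3,480.24

Cushion = 2 × $1,288.80 = $2,577.60
Trial balance (start $0, +$1,288.80 each month, − disbursements):
  Nov: +$1,288.80 − $2,191.44 → -$902.64
  Dec: +$1,288.80 → $386.16
  Jan: +$1,288.80 → $1,674.96
  Feb: +$1,288.80 → $2,963.76
  Mar: +$1,288.80 → $4,252.56
  Apr: +$1,288.80 − $4,603.98 → $937.38
  May: +$1,288.80 − $2,350.32 → -$124.14
  Jun: +$1,288.80 → $1,164.66
  Jul: +$1,288.80 → $2,453.46
  Aug: +$1,288.80 − $1,715.88 → $2,026.38
  Sep: +$1,288.80 → $3,315.18
  Oct: +$1,288.80 − $4,603.98 → $0.00
Lowest trial balance = -$902.64 (Nov)
Initial deposit = cushion − low point = $2,577.60 − (-$902.64) = $3,480.24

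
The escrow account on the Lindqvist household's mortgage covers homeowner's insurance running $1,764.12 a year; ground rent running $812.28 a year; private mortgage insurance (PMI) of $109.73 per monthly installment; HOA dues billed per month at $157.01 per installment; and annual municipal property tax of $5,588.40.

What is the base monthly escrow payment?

$947.14

Homeowner's insurance = $1,764.12 annually
Ground rent = $812.28 annually
Private mortgage insurance (PMI) = $109.73 × 12 = $1,316.76 annually
HOA dues = $157.01 × 12 = $1,884.12 annually
Municipal property tax = $5,588.40 annually
Combined annual = $1,764.12 + $812.28 + $1,316.76 + $1,884.12 + $5,588.40 = $11,365.68
Per month = $11,365.68 ÷ 12 = $947.14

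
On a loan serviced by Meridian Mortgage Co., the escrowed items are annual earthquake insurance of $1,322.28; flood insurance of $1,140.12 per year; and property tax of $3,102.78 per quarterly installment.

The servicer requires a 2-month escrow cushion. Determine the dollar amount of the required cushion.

$2,478.92

Earthquake insurance — $1,322.28 per year
Flood insurance — $1,140.12 per year
Property tax — $3,102.78 × 4 = $12,411.12 per year
Yearly total = $1,322.28 + $1,140.12 + $12,411.12 = $14,873.52
Base monthly escrow = $14,873.52 / 12 = $1,239.46
Required cushion = 2 × $1,239.46 = $2,478.92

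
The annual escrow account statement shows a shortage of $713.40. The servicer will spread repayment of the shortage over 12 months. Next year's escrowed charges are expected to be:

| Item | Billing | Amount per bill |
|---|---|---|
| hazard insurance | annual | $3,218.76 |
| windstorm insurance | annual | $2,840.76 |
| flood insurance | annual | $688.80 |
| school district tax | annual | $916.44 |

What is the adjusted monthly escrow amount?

Hazard insurance — $3,218.76 per year
Windstorm insurance — $2,840.76 per year
Flood insurance — $688.80 per year
School district tax — $916.44 per year
Total per year = $3,218.76 + $2,840.76 + $688.80 + $916.44 = $7,664.76
Monthly escrow = $7,664.76 / 12 = $638.73
Shortage spread = $713.40 ÷ 12 = $59.45/mo
New monthly escrow = $638.73 + $59.45 = $698.18

$698.18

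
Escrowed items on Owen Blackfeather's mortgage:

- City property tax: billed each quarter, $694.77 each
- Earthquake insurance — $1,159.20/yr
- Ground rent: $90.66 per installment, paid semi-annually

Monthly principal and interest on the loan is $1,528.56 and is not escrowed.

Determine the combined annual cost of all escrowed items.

City property tax — $694.77 × 4 = $2,779.08
Earthquake insurance — $1,159.20
Ground rent — $90.66 × 2 = $181.32
Annual escrow total = $4,119.60

$4,119.60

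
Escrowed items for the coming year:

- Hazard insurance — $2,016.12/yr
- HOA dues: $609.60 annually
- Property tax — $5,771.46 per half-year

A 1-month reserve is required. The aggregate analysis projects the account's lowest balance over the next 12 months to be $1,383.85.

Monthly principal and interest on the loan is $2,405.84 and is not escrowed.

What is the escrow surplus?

$203.13

Hazard insurance — $2,016.12 annually
HOA dues — $609.60 annually
Property tax — $5,771.46 × 2 = $11,542.92 annually
Total per year = $2,016.12 + $609.60 + $11,542.92 = $14,168.64
Per month = $14,168.64 ÷ 12 = $1,180.72
Cushion = 1 × $1,180.72 = $1,180.72
Surplus = $1,383.85 − $1,180.72 = $203.13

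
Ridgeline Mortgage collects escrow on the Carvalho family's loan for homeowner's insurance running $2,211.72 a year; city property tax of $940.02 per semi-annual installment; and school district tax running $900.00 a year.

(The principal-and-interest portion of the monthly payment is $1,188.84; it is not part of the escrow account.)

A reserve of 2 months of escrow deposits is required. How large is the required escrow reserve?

Homeowner's insurance: $2,211.72
City property tax: $940.02 × 2 = $1,880.04
School district tax: $900.00
Annual escrow total = $4,991.76
Per month = $4,991.76 / 12 = $415.98
Required cushion = 2 × $415.98 = $831.96

$831.96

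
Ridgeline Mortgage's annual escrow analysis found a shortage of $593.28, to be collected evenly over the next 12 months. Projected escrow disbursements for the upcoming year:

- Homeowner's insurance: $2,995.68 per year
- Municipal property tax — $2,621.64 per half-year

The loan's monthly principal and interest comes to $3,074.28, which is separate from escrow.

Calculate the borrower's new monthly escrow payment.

$736.02

Homeowner's insurance = $2,995.68
Municipal property tax = $2,621.64 × 2 = $5,243.28
Total annual escrow = $8,238.96
Monthly escrow = $8,238.96 / 12 = $686.58
Monthly shortage recovery: $593.28 ÷ 12 = $49.44
New monthly escrow = $686.58 + $49.44 = $736.02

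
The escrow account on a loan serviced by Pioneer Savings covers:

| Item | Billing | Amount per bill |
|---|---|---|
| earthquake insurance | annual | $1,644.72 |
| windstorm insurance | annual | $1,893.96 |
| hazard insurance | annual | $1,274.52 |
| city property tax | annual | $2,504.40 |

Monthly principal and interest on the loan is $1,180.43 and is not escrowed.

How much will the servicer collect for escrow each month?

$609.80

Earthquake insurance: $1,644.72 annually
Windstorm insurance: $1,893.96 annually
Hazard insurance: $1,274.52 annually
City property tax: $2,504.40 annually
Total annual escrow = $1,644.72 + $1,893.96 + $1,274.52 + $2,504.40 = $7,317.60
Monthly escrow = $7,317.60 ÷ 12 = $609.80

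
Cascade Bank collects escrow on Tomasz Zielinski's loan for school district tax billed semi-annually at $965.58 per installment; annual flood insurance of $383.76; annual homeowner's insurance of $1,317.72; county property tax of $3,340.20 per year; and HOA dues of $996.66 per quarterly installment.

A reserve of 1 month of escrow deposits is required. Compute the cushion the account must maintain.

School district tax: $965.58 × 2 = $1,931.16 annually
Flood insurance: $383.76 annually
Homeowner's insurance: $1,317.72 annually
County property tax: $3,340.20 annually
HOA dues: $996.66 × 4 = $3,986.64 annually
Combined annual = $10,959.48
Monthly escrow = $10,959.48 / 12 = $913.29
Reserve = 1 × $913.29 = $913.29

$913.29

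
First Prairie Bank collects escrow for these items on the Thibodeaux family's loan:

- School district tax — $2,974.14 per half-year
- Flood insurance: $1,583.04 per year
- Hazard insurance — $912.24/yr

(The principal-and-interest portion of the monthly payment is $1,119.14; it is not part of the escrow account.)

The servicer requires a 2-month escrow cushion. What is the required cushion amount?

$1,407.26

School district tax: $2,974.14 × 2 = $5,948.28
Flood insurance: $1,583.04
Hazard insurance: $912.24
Total per year = $8,443.56
Monthly escrow = $8,443.56 ÷ 12 = $703.63
Reserve = 2 × $703.63 = $1,407.26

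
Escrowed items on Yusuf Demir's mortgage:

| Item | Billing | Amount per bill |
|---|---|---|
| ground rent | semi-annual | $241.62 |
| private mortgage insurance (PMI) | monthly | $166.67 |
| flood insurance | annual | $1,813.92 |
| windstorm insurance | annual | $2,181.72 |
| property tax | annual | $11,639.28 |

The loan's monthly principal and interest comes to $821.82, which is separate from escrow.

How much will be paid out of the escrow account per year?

Ground rent — $241.62 × 2 = $483.24 annually
Private mortgage insurance (PMI) — $166.67 × 12 = $2,000.04 annually
Flood insurance — $1,813.92 annually
Windstorm insurance — $2,181.72 annually
Property tax — $11,639.28 annually
Yearly total = $18,118.20

$18,118.20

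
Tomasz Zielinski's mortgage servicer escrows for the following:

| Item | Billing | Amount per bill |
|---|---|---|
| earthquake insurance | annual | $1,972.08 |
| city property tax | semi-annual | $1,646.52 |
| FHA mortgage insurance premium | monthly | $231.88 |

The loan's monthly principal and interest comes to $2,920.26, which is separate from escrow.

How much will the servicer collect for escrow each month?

Earthquake insurance: $1,972.08
City property tax: $1,646.52 × 2 = $3,293.04
FHA mortgage insurance premium: $231.88 × 12 = $2,782.56
Combined annual = $8,047.68
Monthly escrow = $8,047.68 / 12 = $670.64

$670.64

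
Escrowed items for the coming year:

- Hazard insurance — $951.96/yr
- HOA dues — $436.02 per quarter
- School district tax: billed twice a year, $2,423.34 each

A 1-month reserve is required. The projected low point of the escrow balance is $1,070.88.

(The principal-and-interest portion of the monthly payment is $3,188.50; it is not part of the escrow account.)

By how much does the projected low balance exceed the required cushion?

Hazard insurance — $951.96 annually
HOA dues — $436.02 × 4 = $1,744.08 annually
School district tax — $2,423.34 × 2 = $4,846.68 annually
Annual escrow total = $7,542.72
Monthly escrow = $7,542.72 ÷ 12 = $628.56
Required reserve = 1 × $628.56 = $628.56
Excess over cushion: $1,070.88 − $628.56 = $442.32

$442.32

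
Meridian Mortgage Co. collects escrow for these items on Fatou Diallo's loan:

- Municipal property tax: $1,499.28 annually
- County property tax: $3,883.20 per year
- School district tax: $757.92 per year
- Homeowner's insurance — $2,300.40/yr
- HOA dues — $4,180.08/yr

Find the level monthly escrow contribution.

$1,051.74

Municipal property tax: $1,499.28 annually
County property tax: $3,883.20 annually
School district tax: $757.92 annually
Homeowner's insurance: $2,300.40 annually
HOA dues: $4,180.08 annually
Total annual escrow = $12,620.88
Per month = $12,620.88 ÷ 12 = $1,051.74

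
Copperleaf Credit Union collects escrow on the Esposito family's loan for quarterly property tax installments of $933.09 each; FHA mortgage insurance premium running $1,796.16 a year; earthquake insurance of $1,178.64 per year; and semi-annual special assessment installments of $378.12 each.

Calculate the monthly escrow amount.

$621.95

Property tax: $933.09 × 4 = $3,732.36
FHA mortgage insurance premium: $1,796.16
Earthquake insurance: $1,178.64
Special assessment: $378.12 × 2 = $756.24
Total annual escrow = $7,463.40
Per month = $7,463.40 / 12 = $621.95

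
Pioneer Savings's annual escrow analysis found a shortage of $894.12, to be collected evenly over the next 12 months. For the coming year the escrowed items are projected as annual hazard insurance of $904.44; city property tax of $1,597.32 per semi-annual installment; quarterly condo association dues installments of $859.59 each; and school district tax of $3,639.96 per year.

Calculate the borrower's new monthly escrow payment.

Hazard insurance = $904.44 per year
City property tax = $1,597.32 × 2 = $3,194.64 per year
Condo association dues = $859.59 × 4 = $3,438.36 per year
School district tax = $3,639.96 per year
Total annual escrow = $11,177.40
Base monthly escrow = $11,177.40 ÷ 12 = $931.45
Shortage spread = $894.12 ÷ 12 = $74.51/mo
Adjusted monthly = $931.45 + $74.51 = $1,005.96

$1,005.96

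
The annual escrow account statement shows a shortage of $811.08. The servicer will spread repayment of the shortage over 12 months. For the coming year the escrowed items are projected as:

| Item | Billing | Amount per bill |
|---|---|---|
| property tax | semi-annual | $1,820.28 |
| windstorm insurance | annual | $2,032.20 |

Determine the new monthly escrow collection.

Property tax = $1,820.28 × 2 = $3,640.56 annually
Windstorm insurance = $2,032.20 annually
Combined annual = $3,640.56 + $2,032.20 = $5,672.76
Base monthly escrow = $5,672.76 / 12 = $472.73
Monthly shortage recovery: $811.08 ÷ 12 = $67.59
Adjusted monthly = $472.73 + $67.59 = $540.32

$540.32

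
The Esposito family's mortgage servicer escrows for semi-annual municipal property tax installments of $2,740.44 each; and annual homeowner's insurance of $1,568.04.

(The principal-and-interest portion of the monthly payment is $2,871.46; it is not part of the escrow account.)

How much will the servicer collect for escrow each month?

$587.41

Municipal property tax — $2,740.44 × 2 = $5,480.88/yr
Homeowner's insurance — $1,568.04/yr
Yearly total = $7,048.92
Per month = $7,048.92 / 12 = $587.41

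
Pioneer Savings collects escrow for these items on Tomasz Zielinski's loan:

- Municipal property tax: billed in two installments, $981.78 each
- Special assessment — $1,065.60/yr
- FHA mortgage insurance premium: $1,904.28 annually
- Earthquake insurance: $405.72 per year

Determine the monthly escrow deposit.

$444.93

Municipal property tax: $981.78 × 2 = $1,963.56 annually
Special assessment: $1,065.60 annually
FHA mortgage insurance premium: $1,904.28 annually
Earthquake insurance: $405.72 annually
Total annual escrow = $5,339.16
Per month = $5,339.16 / 12 = $444.93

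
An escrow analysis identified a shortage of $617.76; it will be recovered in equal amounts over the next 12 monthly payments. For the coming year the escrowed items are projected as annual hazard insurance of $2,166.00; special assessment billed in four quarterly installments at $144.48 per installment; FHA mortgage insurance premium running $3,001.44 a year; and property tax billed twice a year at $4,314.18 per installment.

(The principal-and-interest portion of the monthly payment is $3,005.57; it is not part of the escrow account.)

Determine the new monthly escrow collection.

Hazard insurance = $2,166.00
Special assessment = $144.48 × 4 = $577.92
FHA mortgage insurance premium = $3,001.44
Property tax = $4,314.18 × 2 = $8,628.36
Combined annual = $2,166.00 + $577.92 + $3,001.44 + $8,628.36 = $14,373.72
Base monthly escrow = $14,373.72 ÷ 12 = $1,197.81
Shortage per month = $617.76 ÷ 12 = $51.48
New monthly escrow = $1,197.81 + $51.48 = $1,249.29

$1,249.29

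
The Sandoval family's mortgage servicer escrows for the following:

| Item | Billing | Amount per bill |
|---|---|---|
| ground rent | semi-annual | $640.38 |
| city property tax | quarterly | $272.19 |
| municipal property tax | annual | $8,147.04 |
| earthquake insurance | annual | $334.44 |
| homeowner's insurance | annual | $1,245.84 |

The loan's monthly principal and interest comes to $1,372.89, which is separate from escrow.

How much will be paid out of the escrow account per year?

$12,096.84

Ground rent = $640.38 × 2 = $1,280.76 annually
City property tax = $272.19 × 4 = $1,088.76 annually
Municipal property tax = $8,147.04 annually
Earthquake insurance = $334.44 annually
Homeowner's insurance = $1,245.84 annually
Total annual escrow = $12,096.84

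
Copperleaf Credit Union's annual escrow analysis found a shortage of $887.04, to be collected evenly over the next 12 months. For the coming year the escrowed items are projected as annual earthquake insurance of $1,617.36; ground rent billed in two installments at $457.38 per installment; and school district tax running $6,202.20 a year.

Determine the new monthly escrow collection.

$801.78

Earthquake insurance = $1,617.36 per year
Ground rent = $457.38 × 2 = $914.76 per year
School district tax = $6,202.20 per year
Yearly total = $1,617.36 + $914.76 + $6,202.20 = $8,734.32
Base monthly escrow = $8,734.32 ÷ 12 = $727.86
Shortage per month = $887.04 / 12 = $73.92
Adjusted monthly = $727.86 + $73.92 = $801.78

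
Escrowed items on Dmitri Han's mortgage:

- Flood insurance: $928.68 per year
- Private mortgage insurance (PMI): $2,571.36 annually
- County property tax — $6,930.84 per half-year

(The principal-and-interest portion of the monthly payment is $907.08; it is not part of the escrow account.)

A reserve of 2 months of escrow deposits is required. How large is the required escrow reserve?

Flood insurance — $928.68 annually
Private mortgage insurance (PMI) — $2,571.36 annually
County property tax — $6,930.84 × 2 = $13,861.68 annually
Total annual escrow = $17,361.72
Base monthly escrow = $17,361.72 / 12 = $1,446.81
Cushion = 2 × $1,446.81 = $2,893.62

$2,893.62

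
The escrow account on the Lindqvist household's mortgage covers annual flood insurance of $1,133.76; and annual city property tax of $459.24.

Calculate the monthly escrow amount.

Flood insurance: $1,133.76/yr
City property tax: $459.24/yr
Combined annual = $1,133.76 + $459.24 = $1,593.00
Base monthly escrow = $1,593.00 / 12 = $132.75

$132.75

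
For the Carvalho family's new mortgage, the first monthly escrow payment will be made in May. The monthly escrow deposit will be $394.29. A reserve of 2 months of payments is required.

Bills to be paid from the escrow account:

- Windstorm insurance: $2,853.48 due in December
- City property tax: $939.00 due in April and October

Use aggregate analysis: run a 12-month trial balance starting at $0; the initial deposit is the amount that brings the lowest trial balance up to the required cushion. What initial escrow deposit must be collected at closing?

$1,426.74

Cushion = 2 × $394.29 = $788.58
Trial balance (start $0, +$394.29 each month, − disbursements):
  May: +$394.29 → $394.29
  Jun: +$394.29 → $788.58
  Jul: +$394.29 → $1,182.87
  Aug: +$394.29 → $1,577.16
  Sep: +$394.29 → $1,971.45
  Oct: +$394.29 − $939.00 → $1,426.74
  Nov: +$394.29 → $1,821.03
  Dec: +$394.29 − $2,853.48 → -$638.16
  Jan: +$394.29 → -$243.87
  Feb: +$394.29 → $150.42
  Mar: +$394.29 → $544.71
  Apr: +$394.29 − $939.00 → $0.00
Lowest trial balance = -$638.16 (Dec)
Initial deposit = cushion − low point = $788.58 − (-$638.16) = $1,426.74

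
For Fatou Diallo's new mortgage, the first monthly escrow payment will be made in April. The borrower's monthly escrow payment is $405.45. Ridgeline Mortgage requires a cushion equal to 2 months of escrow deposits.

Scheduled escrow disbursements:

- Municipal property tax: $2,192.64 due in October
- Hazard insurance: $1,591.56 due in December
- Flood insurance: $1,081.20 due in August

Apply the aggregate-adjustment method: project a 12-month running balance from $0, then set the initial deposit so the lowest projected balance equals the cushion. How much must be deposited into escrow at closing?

$2,027.25

Cushion = 2 × $405.45 = $810.90
Trial balance (start $0, +$405.45 each month, − disbursements):
  Apr: +$405.45 → $405.45
  May: +$405.45 → $810.90
  Jun: +$405.45 → $1,216.35
  Jul: +$405.45 → $1,621.80
  Aug: +$405.45 − $1,081.20 → $946.05
  Sep: +$405.45 → $1,351.50
  Oct: +$405.45 − $2,192.64 → -$435.69
  Nov: +$405.45 → -$30.24
  Dec: +$405.45 − $1,591.56 → -$1,216.35
  Jan: +$405.45 → -$810.90
  Feb: +$405.45 → -$405.45
  Mar: +$405.45 → $0.00
Lowest trial balance = -$1,216.35 (Dec)
Initial deposit = cushion − low point = $810.90 − (-$1,216.35) = $2,027.25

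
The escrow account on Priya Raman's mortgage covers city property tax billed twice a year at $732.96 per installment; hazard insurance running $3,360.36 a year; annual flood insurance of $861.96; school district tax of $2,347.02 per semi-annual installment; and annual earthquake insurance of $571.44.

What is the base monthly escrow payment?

City property tax: $732.96 × 2 = $1,465.92 annually
Hazard insurance: $3,360.36 annually
Flood insurance: $861.96 annually
School district tax: $2,347.02 × 2 = $4,694.04 annually
Earthquake insurance: $571.44 annually
Total annual escrow = $1,465.92 + $3,360.36 + $861.96 + $4,694.04 + $571.44 = $10,953.72
Monthly = $10,953.72 ÷ 12 = $912.81

$912.81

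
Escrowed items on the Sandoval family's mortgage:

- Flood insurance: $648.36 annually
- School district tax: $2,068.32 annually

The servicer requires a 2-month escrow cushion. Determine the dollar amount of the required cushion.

$452.78

Flood insurance = $648.36 annually
School district tax = $2,068.32 annually
Total annual escrow = $2,716.68
Per month = $2,716.68 / 12 = $226.39
Cushion = 2 × $226.39 = $452.78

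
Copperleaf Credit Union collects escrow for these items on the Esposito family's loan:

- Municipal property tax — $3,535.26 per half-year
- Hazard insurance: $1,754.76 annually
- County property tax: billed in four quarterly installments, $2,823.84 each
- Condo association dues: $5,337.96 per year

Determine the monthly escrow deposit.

Municipal property tax — $3,535.26 × 2 = $7,070.52/yr
Hazard insurance — $1,754.76/yr
County property tax — $2,823.84 × 4 = $11,295.36/yr
Condo association dues — $5,337.96/yr
Annual escrow total = $7,070.52 + $1,754.76 + $11,295.36 + $5,337.96 = $25,458.60
Monthly escrow = $25,458.60 / 12 = $2,121.55

$2,121.55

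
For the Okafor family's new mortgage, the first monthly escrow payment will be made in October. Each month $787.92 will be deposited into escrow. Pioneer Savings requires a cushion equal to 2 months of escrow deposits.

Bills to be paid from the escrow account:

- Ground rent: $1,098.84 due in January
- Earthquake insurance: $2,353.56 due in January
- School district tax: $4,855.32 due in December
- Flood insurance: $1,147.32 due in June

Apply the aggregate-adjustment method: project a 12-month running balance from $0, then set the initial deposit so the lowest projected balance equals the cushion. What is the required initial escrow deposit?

$6,731.88

Cushion = 2 × $787.92 = $1,575.84
Trial balance (start $0, +$787.92 each month, − disbursements):
  Oct: +$787.92 → $787.92
  Nov: +$787.92 → $1,575.84
  Dec: +$787.92 − $4,855.32 → -$2,491.56
  Jan: +$787.92 − $3,452.40 → -$5,156.04
  Feb: +$787.92 → -$4,368.12
  Mar: +$787.92 → -$3,580.20
  Apr: +$787.92 → -$2,792.28
  May: +$787.92 → -$2,004.36
  Jun: +$787.92 − $1,147.32 → -$2,363.76
  Jul: +$787.92 → -$1,575.84
  Aug: +$787.92 → -$787.92
  Sep: +$787.92 → $0.00
Lowest trial balance = -$5,156.04 (Jan)
Initial deposit = cushion − low point = $1,575.84 − (-$5,156.04) = $6,731.88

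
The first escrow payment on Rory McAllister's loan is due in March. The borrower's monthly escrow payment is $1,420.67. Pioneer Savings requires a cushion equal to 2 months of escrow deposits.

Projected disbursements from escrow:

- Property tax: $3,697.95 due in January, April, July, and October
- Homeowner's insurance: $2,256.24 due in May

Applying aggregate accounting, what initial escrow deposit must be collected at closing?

Cushion = 2 × $1,420.67 = $2,841.34
Trial balance (start $0, +$1,420.67 each month, − disbursements):
  Mar: +$1,420.67 → $1,420.67
  Apr: +$1,420.67 − $3,697.95 → -$856.61
  May: +$1,420.67 − $2,256.24 → -$1,692.18
  Jun: +$1,420.67 → -$271.51
  Jul: +$1,420.67 − $3,697.95 → -$2,548.79
  Aug: +$1,420.67 → -$1,128.12
  Sep: +$1,420.67 → $292.55
  Oct: +$1,420.67 − $3,697.95 → -$1,984.73
  Nov: +$1,420.67 → -$564.06
  Dec: +$1,420.67 → $856.61
  Jan: +$1,420.67 − $3,697.95 → -$1,420.67
  Feb: +$1,420.67 → $0.00
Lowest trial balance = -$2,548.79 (Jul)
Initial deposit = cushion − low point = $2,841.34 − (-$2,548.79) = $5,390.13

$5,390.13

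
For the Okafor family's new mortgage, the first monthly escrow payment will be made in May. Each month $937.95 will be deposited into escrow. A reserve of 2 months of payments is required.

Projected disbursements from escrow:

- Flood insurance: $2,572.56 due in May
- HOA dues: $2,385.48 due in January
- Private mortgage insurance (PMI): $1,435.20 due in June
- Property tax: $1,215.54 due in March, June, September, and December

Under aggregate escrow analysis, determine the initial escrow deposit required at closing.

Cushion = 2 × $937.95 = $1,875.90
Trial balance (start $0, +$937.95 each month, − disbursements):
  May: +$937.95 − $2,572.56 → -$1,634.61
  Jun: +$937.95 − $2,650.74 → -$3,347.40
  Jul: +$937.95 → -$2,409.45
  Aug: +$937.95 → -$1,471.50
  Sep: +$937.95 − $1,215.54 → -$1,749.09
  Oct: +$937.95 → -$811.14
  Nov: +$937.95 → $126.81
  Dec: +$937.95 − $1,215.54 → -$150.78
  Jan: +$937.95 − $2,385.48 → -$1,598.31
  Feb: +$937.95 → -$660.36
  Mar: +$937.95 − $1,215.54 → -$937.95
  Apr: +$937.95 → $0.00
Lowest trial balance = -$3,347.40 (Jun)
Initial deposit = cushion − low point = $1,875.90 − (-$3,347.40) = $5,223.30

$5,223.30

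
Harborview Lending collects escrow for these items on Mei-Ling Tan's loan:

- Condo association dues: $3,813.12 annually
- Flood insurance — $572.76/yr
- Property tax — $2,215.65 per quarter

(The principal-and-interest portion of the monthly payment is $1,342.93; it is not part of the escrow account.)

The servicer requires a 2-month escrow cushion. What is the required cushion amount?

Condo association dues: $3,813.12
Flood insurance: $572.76
Property tax: $2,215.65 × 4 = $8,862.60
Combined annual = $3,813.12 + $572.76 + $8,862.60 = $13,248.48
Per month = $13,248.48 ÷ 12 = $1,104.04
Reserve = 2 × $1,104.04 = $2,208.08

$2,208.08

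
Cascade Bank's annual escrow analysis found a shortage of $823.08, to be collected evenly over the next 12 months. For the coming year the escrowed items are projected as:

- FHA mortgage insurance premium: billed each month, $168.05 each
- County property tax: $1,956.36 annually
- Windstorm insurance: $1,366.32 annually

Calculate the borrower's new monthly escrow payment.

FHA mortgage insurance premium = $168.05 × 12 = $2,016.60/yr
County property tax = $1,956.36/yr
Windstorm insurance = $1,366.32/yr
Yearly total = $5,339.28
Monthly = $5,339.28 / 12 = $444.94
Monthly shortage recovery: $823.08 / 12 = $68.59
New monthly escrow = $444.94 + $68.59 = $513.53

$513.53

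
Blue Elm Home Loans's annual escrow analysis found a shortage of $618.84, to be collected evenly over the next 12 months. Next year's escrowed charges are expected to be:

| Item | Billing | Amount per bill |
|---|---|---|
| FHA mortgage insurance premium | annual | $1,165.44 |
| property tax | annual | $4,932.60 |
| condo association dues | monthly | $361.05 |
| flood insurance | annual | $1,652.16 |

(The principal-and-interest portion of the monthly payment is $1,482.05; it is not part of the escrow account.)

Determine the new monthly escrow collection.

FHA mortgage insurance premium — $1,165.44 annually
Property tax — $4,932.60 annually
Condo association dues — $361.05 × 12 = $4,332.60 annually
Flood insurance — $1,652.16 annually
Yearly total = $1,165.44 + $4,932.60 + $4,332.60 + $1,652.16 = $12,082.80
Monthly escrow = $12,082.80 ÷ 12 = $1,006.90
Shortage spread = $618.84 / 12 = $51.57/mo
New monthly escrow = $1,006.90 + $51.57 = $1,058.47

$1,058.47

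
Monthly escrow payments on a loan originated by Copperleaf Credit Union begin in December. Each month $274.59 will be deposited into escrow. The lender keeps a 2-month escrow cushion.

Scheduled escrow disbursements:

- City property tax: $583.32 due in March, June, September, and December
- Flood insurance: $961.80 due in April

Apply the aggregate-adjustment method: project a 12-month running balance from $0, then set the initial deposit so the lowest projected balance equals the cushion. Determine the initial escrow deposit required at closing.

$1,338.81

Cushion = 2 × $274.59 = $549.18
Trial balance (start $0, +$274.59 each month, − disbursements):
  Dec: +$274.59 − $583.32 → -$308.73
  Jan: +$274.59 → -$34.14
  Feb: +$274.59 → $240.45
  Mar: +$274.59 − $583.32 → -$68.28
  Apr: +$274.59 − $961.80 → -$755.49
  May: +$274.59 → -$480.90
  Jun: +$274.59 − $583.32 → -$789.63
  Jul: +$274.59 → -$515.04
  Aug: +$274.59 → -$240.45
  Sep: +$274.59 − $583.32 → -$549.18
  Oct: +$274.59 → -$274.59
  Nov: +$274.59 → $0.00
Lowest trial balance = -$789.63 (Jun)
Initial deposit = cushion − low point = $549.18 − (-$789.63) = $1,338.81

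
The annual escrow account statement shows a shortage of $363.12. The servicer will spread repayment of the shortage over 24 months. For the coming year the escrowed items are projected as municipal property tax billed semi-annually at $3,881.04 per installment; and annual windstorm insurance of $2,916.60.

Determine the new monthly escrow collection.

Municipal property tax = $3,881.04 × 2 = $7,762.08/yr
Windstorm insurance = $2,916.60/yr
Combined annual = $10,678.68
Monthly escrow = $10,678.68 ÷ 12 = $889.89
Shortage per month = $363.12 ÷ 24 = $15.13
Adjusted monthly = $889.89 + $15.13 = $905.02

$905.02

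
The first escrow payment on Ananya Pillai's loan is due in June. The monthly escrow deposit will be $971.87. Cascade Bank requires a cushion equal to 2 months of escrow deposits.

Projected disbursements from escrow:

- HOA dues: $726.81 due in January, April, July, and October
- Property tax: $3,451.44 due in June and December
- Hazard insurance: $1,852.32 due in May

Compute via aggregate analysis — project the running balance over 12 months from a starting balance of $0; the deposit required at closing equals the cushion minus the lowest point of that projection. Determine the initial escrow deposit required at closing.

$4,423.31

Cushion = 2 × $971.87 = $1,943.74
Trial balance (start $0, +$971.87 each month, − disbursements):
  Jun: +$971.87 − $3,451.44 → -$2,479.57
  Jul: +$971.87 − $726.81 → -$2,234.51
  Aug: +$971.87 → -$1,262.64
  Sep: +$971.87 → -$290.77
  Oct: +$971.87 − $726.81 → -$45.71
  Nov: +$971.87 → $926.16
  Dec: +$971.87 − $3,451.44 → -$1,553.41
  Jan: +$971.87 − $726.81 → -$1,308.35
  Feb: +$971.87 → -$336.48
  Mar: +$971.87 → $635.39
  Apr: +$971.87 − $726.81 → $880.45
  May: +$971.87 − $1,852.32 → $0.00
Lowest trial balance = -$2,479.57 (Jun)
Initial deposit = cushion − low point = $1,943.74 − (-$2,479.57) = $4,423.31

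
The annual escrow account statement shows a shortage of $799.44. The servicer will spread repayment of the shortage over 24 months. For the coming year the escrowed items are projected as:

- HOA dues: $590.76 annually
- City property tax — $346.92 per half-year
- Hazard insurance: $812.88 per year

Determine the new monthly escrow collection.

HOA dues: $590.76 annually
City property tax: $346.92 × 2 = $693.84 annually
Hazard insurance: $812.88 annually
Total annual escrow = $2,097.48
Base monthly escrow = $2,097.48 ÷ 12 = $174.79
Monthly shortage recovery: $799.44 ÷ 24 = $33.31
New monthly escrow = $174.79 + $33.31 = $208.10

$208.10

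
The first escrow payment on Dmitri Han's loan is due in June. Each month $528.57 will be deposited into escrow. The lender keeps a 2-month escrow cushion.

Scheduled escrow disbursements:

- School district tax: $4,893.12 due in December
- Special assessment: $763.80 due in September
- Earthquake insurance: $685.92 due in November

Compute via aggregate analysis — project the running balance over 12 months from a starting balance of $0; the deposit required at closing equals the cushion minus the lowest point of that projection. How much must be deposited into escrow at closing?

$3,699.99

Cushion = 2 × $528.57 = $1,057.14
Trial balance (start $0, +$528.57 each month, − disbursements):
  Jun: +$528.57 → $528.57
  Jul: +$528.57 → $1,057.14
  Aug: +$528.57 → $1,585.71
  Sep: +$528.57 − $763.80 → $1,350.48
  Oct: +$528.57 → $1,879.05
  Nov: +$528.57 − $685.92 → $1,721.70
  Dec: +$528.57 − $4,893.12 → -$2,642.85
  Jan: +$528.57 → -$2,114.28
  Feb: +$528.57 → -$1,585.71
  Mar: +$528.57 → -$1,057.14
  Apr: +$528.57 → -$528.57
  May: +$528.57 → $0.00
Lowest trial balance = -$2,642.85 (Dec)
Initial deposit = cushion − low point = $1,057.14 − (-$2,642.85) = $3,699.99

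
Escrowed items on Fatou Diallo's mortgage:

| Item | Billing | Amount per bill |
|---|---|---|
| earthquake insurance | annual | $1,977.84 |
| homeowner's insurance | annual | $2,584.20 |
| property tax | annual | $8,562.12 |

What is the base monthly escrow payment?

Earthquake insurance: $1,977.84/yr
Homeowner's insurance: $2,584.20/yr
Property tax: $8,562.12/yr
Yearly total = $13,124.16
Monthly = $13,124.16 / 12 = $1,093.68

$1,093.68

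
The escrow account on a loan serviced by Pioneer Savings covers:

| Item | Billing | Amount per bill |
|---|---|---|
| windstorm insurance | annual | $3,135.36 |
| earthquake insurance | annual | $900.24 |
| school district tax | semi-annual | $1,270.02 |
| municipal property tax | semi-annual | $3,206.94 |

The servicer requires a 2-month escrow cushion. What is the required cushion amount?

Windstorm insurance: $3,135.36 annually
Earthquake insurance: $900.24 annually
School district tax: $1,270.02 × 2 = $2,540.04 annually
Municipal property tax: $3,206.94 × 2 = $6,413.88 annually
Combined annual = $12,989.52
Monthly escrow = $12,989.52 ÷ 12 = $1,082.46
Reserve = 2 × $1,082.46 = $2,164.92

$2,164.92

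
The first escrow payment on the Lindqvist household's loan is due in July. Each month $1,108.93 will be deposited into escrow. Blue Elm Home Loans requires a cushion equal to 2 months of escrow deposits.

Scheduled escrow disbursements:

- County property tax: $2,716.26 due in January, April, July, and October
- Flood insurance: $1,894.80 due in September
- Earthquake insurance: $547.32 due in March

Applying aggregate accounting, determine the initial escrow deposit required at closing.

Cushion = 2 × $1,108.93 = $2,217.86
Trial balance (start $0, +$1,108.93 each month, − disbursements):
  Jul: +$1,108.93 − $2,716.26 → -$1,607.33
  Aug: +$1,108.93 → -$498.40
  Sep: +$1,108.93 − $1,894.80 → -$1,284.27
  Oct: +$1,108.93 − $2,716.26 → -$2,891.60
  Nov: +$1,108.93 → -$1,782.67
  Dec: +$1,108.93 → -$673.74
  Jan: +$1,108.93 − $2,716.26 → -$2,281.07
  Feb: +$1,108.93 → -$1,172.14
  Mar: +$1,108.93 − $547.32 → -$610.53
  Apr: +$1,108.93 − $2,716.26 → -$2,217.86
  May: +$1,108.93 → -$1,108.93
  Jun: +$1,108.93 → $0.00
Lowest trial balance = -$2,891.60 (Oct)
Initial deposit = cushion − low point = $2,217.86 − (-$2,891.60) = $5,109.46

$5,109.46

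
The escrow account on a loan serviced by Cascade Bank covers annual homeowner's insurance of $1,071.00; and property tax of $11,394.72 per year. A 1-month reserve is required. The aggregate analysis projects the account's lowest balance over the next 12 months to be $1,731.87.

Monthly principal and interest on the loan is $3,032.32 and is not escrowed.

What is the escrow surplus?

$693.06

Homeowner's insurance — $1,071.00 annually
Property tax — $11,394.72 annually
Yearly total = $1,071.00 + $11,394.72 = $12,465.72
Per month = $12,465.72 / 12 = $1,038.81
Required reserve = 1 × $1,038.81 = $1,038.81
Surplus = $1,731.87 − $1,038.81 = $693.06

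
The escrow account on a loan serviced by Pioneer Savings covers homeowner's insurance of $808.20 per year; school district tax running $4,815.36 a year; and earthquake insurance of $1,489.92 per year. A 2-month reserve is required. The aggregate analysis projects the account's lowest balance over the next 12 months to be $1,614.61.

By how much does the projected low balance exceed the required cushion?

Homeowner's insurance = $808.20 per year
School district tax = $4,815.36 per year
Earthquake insurance = $1,489.92 per year
Total per year = $808.20 + $4,815.36 + $1,489.92 = $7,113.48
Monthly = $7,113.48 ÷ 12 = $592.79
Required reserve = 2 × $592.79 = $1,185.58
Surplus = $1,614.61 − $1,185.58 = $429.03

$429.03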